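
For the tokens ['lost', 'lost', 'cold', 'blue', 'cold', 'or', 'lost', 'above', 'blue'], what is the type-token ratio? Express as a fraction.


Tokens: 9
Unique types: ('above', 'blue', 'cold', 'lost', 'or') = 5
TTR = 5/9
Already in lowest terms.

5/9


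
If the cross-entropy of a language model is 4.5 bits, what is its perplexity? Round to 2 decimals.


Perplexity formula: PP = 2^H
H = 4.5
PP = 2^4.5
Decompose: 2^4.5 = 2^4 * 2^0.5 = 2^4 * sqrt(2)
2^4 = 16, sqrt(2) ~ 1.4142136
PP ~ 16 * 1.4142136 = 22.6274176
Rounded to 2 decimals: 22.63

22.63


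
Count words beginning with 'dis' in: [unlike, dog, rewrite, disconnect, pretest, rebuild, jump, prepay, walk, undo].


Checking each word for prefix 'dis':
  'unlike' -> no (count: 0)
  'dog' -> no (count: 0)
  'rewrite' -> no (count: 0)
  'disconnect' -> YES, starts with 'dis' (count: 1)
  'pretest' -> no (count: 1)
  'rebuild' -> no (count: 1)
  'jump' -> no (count: 1)
  'prepay' -> no (count: 1)
  'walk' -> no (count: 1)
  'undo' -> no (count: 1)
Total with prefix 'dis': 1

1


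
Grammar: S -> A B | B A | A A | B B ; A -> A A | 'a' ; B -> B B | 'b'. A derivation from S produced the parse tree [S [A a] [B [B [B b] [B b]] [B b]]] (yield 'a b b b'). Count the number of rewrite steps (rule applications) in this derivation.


Every bracketed nonterminal node [X ...] in the tree is produced by exactly one rule application.
Reading the tree off as a leftmost derivation:
  Step 1: S  =>  A B   (applied S -> A B)
  Step 2: A B  =>  a B   (applied A -> a)
  Step 3: a B  =>  a B B   (applied B -> B B)
  Step 4: a B B  =>  a B B B   (applied B -> B B)
  Step 5: a B B B  =>  a b B B   (applied B -> b)
  Step 6: a b B B  =>  a b b B   (applied B -> b)
  Step 7: a b b B  =>  a b b b   (applied B -> b)
Final yield: a b b b
Total rewrite steps: 7

7


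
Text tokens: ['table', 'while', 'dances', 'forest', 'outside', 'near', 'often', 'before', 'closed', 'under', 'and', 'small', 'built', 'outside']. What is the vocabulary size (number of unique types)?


Listing all tokens and tracking unique types:
  Token 1: 'table' -> NEW (unique so far: 1)
  Token 2: 'while' -> NEW (unique so far: 2)
  Token 3: 'dances' -> NEW (unique so far: 3)
  Token 4: 'forest' -> NEW (unique so far: 4)
  Token 5: 'outside' -> NEW (unique so far: 5)
  Token 6: 'near' -> NEW (unique so far: 6)
  Token 7: 'often' -> NEW (unique so far: 7)
  Token 8: 'before' -> NEW (unique so far: 8)
  Token 9: 'closed' -> NEW (unique so far: 9)
  Token 10: 'under' -> NEW (unique so far: 10)
  Token 11: 'and' -> NEW (unique so far: 11)
  Token 12: 'small' -> NEW (unique so far: 12)
  Token 13: 'built' -> NEW (unique so far: 13)
  Token 14: 'outside' -> duplicate (unique so far: 13)
Unique types: ('and', 'before', 'built', 'closed', 'dances', 'forest', 'near', 'often', 'outside', 'small', 'table', 'under', 'while')
Vocabulary size: 13

13


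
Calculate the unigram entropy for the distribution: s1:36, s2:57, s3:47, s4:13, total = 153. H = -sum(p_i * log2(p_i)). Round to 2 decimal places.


Computing entropy H = -sum(p_i * log2(p_i)):
  s1: p = 36/153 = 0.2353, -p*log2(p) = 0.4912
  s2: p = 57/153 = 0.3725, -p*log2(p) = 0.5307
  s3: p = 47/153 = 0.3072, -p*log2(p) = 0.5231
  s4: p = 13/153 = 0.0850, -p*log2(p) = 0.3022
H = sum of terms = 1.8472
Rounded to 2 decimals: 1.85

1.85


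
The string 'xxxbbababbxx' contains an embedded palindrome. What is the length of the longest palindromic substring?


Scanning 'xxxbbababbxx' for palindromic substrings.
Substring at positions 1-11: 'xxbbababbxx'.
Check: reverse('xxbbababbxx') = 'xxbbababbxx' -> palindrome confirmed.
Neighbouring characters ('x' / '-') break symmetry, so it cannot extend further.
No longer palindromic substring exists; longest length = 11

11


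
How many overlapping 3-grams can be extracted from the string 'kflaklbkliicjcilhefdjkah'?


String 'kflaklbkliicjcilhefdjkah' has length L = 24.
Number of overlapping n-grams = L - n + 1
Substituting: 24 - 3 + 1 = 22

22


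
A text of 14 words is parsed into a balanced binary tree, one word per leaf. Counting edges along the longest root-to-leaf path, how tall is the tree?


In a balanced binary tree with n leaves the deepest leaf is ceil(log2(n)) edges below the root.
log2(14) = 3.8074
ceil(3.8074) = 4
height (edges) = 4

4


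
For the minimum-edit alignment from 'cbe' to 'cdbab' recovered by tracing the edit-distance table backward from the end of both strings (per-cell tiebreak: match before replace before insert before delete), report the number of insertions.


Edit distance = 3. Backtracking from cell (3, 5) with preference match > replace > insert > delete,
then listing the resulting alignment 'cbe' -> 'cdbab' left to right:
  Step 1: keep 'c'
  Step 2: insert 'd' [insertion #1]
  Step 3: keep 'b'
  Step 4: insert 'a' [insertion #2]
  Step 5: replace e->b
Total insertions: 2

2


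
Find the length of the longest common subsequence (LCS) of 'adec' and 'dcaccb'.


DP table for LCS of 'adec' and 'dcaccb':
       d  c  a  c  c  b
    0  0  0  0  0  0  0
  a 0  0  0  1  1  1  1
  d 0  1  1  1  1  1  1
  e 0  1  1  1  1  1  1
  c 0  1  2  2  2  2  2
LCS: 'ac'
LCS length = 2

2


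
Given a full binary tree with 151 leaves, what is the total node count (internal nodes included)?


Leaf nodes (terminals): 151
Internal nodes = n - 1 = 151 - 1 = 150
Total = leaves + internal = 151 + 150 = 301

301


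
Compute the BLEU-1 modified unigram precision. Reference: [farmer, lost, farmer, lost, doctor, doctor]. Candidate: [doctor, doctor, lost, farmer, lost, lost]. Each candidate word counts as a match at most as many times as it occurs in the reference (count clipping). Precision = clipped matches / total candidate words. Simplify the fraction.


Reference word counts: {'doctor': 2, 'farmer': 2, 'lost': 2}
Checking each candidate word (with clipping):
  'doctor' -> in reference (ref count 2, used 1/2) -> match (matches: 1)
  'doctor' -> in reference (ref count 2, used 2/2) -> match (matches: 2)
  'lost' -> in reference (ref count 2, used 1/2) -> match (matches: 3)
  'farmer' -> in reference (ref count 2, used 1/2) -> match (matches: 4)
  'lost' -> in reference (ref count 2, used 2/2) -> match (matches: 5)
  'lost' -> ref count 2 already used up (2/2) -> clipped, no match (matches: 5)
Clipped matches: 5, Candidate length: 6
Precision = 5/6

5/6


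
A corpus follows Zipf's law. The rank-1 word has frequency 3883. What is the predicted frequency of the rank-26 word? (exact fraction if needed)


Zipf's law: freq(rank) = f1 / rank
f1 = 3883, rank = 26
freq = 3883 / 26
GCD(3883, 26) = 1
Simplified: 3883/26

3883/26


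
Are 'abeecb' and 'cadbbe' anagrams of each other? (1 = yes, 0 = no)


Sort characters of 'abeecb': 'abbcee'
Sort characters of 'cadbbe': 'abbcde'
Sorted forms differ -> they are NOT anagrams
Result: 0

0


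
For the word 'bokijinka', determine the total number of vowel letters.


Scanning each character of 'bokijinka':
  Position 1: 'b' -> consonant (running count: 0)
  Position 2: 'o' -> vowel (running count: 1)
  Position 3: 'k' -> consonant (running count: 1)
  Position 4: 'i' -> vowel (running count: 2)
  Position 5: 'j' -> consonant (running count: 2)
  Position 6: 'i' -> vowel (running count: 3)
  Position 7: 'n' -> consonant (running count: 3)
  Position 8: 'k' -> consonant (running count: 3)
  Position 9: 'a' -> vowel (running count: 4)
Total vowels: 4

4


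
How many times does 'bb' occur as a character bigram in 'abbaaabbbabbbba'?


Scanning 'abbaaabbbabbbba' for bigram 'bb':
  Position 0: 'ab' -> no
  Position 1: 'bb' -> MATCH
  Position 2: 'ba' -> no
  Position 3: 'aa' -> no
  Position 4: 'aa' -> no
  Position 5: 'ab' -> no
  Position 6: 'bb' -> MATCH
  Position 7: 'bb' -> MATCH
  Position 8: 'ba' -> no
  Position 9: 'ab' -> no
  Position 10: 'bb' -> MATCH
  Position 11: 'bb' -> MATCH
  Position 12: 'bb' -> MATCH
  Position 13: 'ba' -> no
Total matches: 6

6


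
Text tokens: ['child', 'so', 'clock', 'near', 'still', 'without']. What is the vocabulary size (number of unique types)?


Listing all tokens and tracking unique types:
  Token 1: 'child' -> NEW (unique so far: 1)
  Token 2: 'so' -> NEW (unique so far: 2)
  Token 3: 'clock' -> NEW (unique so far: 3)
  Token 4: 'near' -> NEW (unique so far: 4)
  Token 5: 'still' -> NEW (unique so far: 5)
  Token 6: 'without' -> NEW (unique so far: 6)
Unique types: ('child', 'clock', 'near', 'so', 'still', 'without')
Vocabulary size: 6

6


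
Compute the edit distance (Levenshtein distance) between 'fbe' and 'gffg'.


Building DP table for s1='fbe' (len 3) and s2='gffg' (len 4):
       g  f  f  g
    0  1  2  3  4
  f 1  1  1  2  3
  b 2  2  2  2  3
  e 3  3  3  3  3
Edit distance = dp[3][4] = 3

3


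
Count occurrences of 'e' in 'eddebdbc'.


Scanning 'eddebdbc' for 'e':
  Position 0: 'e' -> MATCH (count: 1)
  Position 3: 'e' -> MATCH (count: 2)
Total occurrences of 'e': 2

2


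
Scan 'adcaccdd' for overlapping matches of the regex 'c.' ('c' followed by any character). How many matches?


Pattern: c. means 'c' followed by any character.
Scanning 'adcaccdd' position-by-position:
  Pos 0: window 'ad' -> no
  Pos 1: window 'dc' -> no
  Pos 2: window 'ca' -> MATCH
  Pos 3: window 'ac' -> no
  Pos 4: window 'cc' -> MATCH
  Pos 5: window 'cd' -> MATCH
  Pos 6: window 'dd' -> no
  Pos 7: window 'd' -> no
Total matches: 3

3


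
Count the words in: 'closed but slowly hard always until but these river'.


Counting words by splitting on spaces:
  Word 1: 'closed'
  Word 2: 'but'
  Word 3: 'slowly'
  Word 4: 'hard'
  Word 5: 'always'
  Word 6: 'until'
  Word 7: 'but'
  Word 8: 'these'
  Word 9: 'river'
Total words: 9

9


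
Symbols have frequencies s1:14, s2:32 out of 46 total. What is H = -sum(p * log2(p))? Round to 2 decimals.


Computing entropy H = -sum(p_i * log2(p_i)):
  s1: p = 14/46 = 0.3043, -p*log2(p) = 0.5223
  s2: p = 32/46 = 0.6957, -p*log2(p) = 0.3642
H = sum of terms = 0.8865
Rounded to 2 decimals: 0.89

0.89


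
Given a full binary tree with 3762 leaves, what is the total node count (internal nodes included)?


Leaf nodes (terminals): 3762
Internal nodes = n - 1 = 3762 - 1 = 3761
Total = leaves + internal = 3762 + 3761 = 7523

7523


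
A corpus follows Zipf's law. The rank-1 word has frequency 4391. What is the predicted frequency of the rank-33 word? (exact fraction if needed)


Zipf's law: freq(rank) = f1 / rank
f1 = 4391, rank = 33
freq = 4391 / 33
GCD(4391, 33) = 1
Simplified: 4391/33

4391/33


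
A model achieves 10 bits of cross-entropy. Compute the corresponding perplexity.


Perplexity formula: PP = 2^H
H = 10
PP = 2^10
PP = 2^10 = 1024

1024


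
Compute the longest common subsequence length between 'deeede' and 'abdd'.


DP table for LCS of 'deeede' and 'abdd':
       a  b  d  d
    0  0  0  0  0
  d 0  0  0  1  1
  e 0  0  0  1  1
  e 0  0  0  1  1
  e 0  0  0  1  1
  d 0  0  0  1  2
  e 0  0  0  1  2
LCS: 'dd'
LCS length = 2

2


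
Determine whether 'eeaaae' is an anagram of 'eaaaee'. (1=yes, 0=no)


Sort characters of 'eeaaae': 'aaaeee'
Sort characters of 'eaaaee': 'aaaeee'
Sorted forms match -> they ARE anagrams
Result: 1

1


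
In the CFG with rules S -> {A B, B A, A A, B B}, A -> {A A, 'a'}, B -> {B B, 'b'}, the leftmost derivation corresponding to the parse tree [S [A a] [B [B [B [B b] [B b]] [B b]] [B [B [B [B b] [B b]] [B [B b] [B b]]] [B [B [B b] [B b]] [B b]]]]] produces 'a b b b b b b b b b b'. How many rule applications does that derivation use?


Every bracketed nonterminal node [X ...] in the tree is produced by exactly one rule application.
Reading the tree off as a leftmost derivation:
  Step 1: S  =>  A B   (applied S -> A B)
  Step 2: A B  =>  a B   (applied A -> a)
  Step 3: a B  =>  a B B   (applied B -> B B)
  Step 4: a B B  =>  a B B B   (applied B -> B B)
  Step 5: a B B B  =>  a B B B B   (applied B -> B B)
  Step 6: a B B B B  =>  a b B B B   (applied B -> b)
  Step 7: a b B B B  =>  a b b B B   (applied B -> b)
  Step 8: a b b B B  =>  a b b b B   (applied B -> b)
  Step 9: a b b b B  =>  a b b b B B   (applied B -> B B)
  Step 10: a b b b B B  =>  a b b b B B B   (applied B -> B B)
  Step 11: a b b b B B B  =>  a b b b B B B B   (applied B -> B B)
  Step 12: a b b b B B B B  =>  a b b b b B B B   (applied B -> b)
  Step 13: a b b b b B B B  =>  a b b b b b B B   (applied B -> b)
  Step 14: a b b b b b B B  =>  a b b b b b B B B   (applied B -> B B)
  Step 15: a b b b b b B B B  =>  a b b b b b b B B   (applied B -> b)
  Step 16: a b b b b b b B B  =>  a b b b b b b b B   (applied B -> b)
  Step 17: a b b b b b b b B  =>  a b b b b b b b B B   (applied B -> B B)
  Step 18: a b b b b b b b B B  =>  a b b b b b b b B B B   (applied B -> B B)
  Step 19: a b b b b b b b B B B  =>  a b b b b b b b b B B   (applied B -> b)
  Step 20: a b b b b b b b b B B  =>  a b b b b b b b b b B   (applied B -> b)
  Step 21: a b b b b b b b b b B  =>  a b b b b b b b b b b   (applied B -> b)
Final yield: a b b b b b b b b b b
Total rewrite steps: 21

21


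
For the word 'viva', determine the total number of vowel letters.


Scanning each character of 'viva':
  Position 1: 'v' -> consonant (running count: 0)
  Position 2: 'i' -> vowel (running count: 1)
  Position 3: 'v' -> consonant (running count: 1)
  Position 4: 'a' -> vowel (running count: 2)
Total vowels: 2

2


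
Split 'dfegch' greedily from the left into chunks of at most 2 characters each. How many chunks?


'dfegch' has 6 characters.
Chunking with max size 2:
  Chunk 1: 'df' (positions 0-1)
  Chunk 2: 'eg' (positions 2-3)
  Chunk 3: 'ch' (positions 4-5)
Total chunks: ceil(6 / 2) = 3

3


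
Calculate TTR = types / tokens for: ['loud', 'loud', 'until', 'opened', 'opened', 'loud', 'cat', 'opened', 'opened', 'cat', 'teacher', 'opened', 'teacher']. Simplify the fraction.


Tokens: 13
Unique types: ('cat', 'loud', 'opened', 'teacher', 'until') = 5
TTR = 5/13
Already in lowest terms.

5/13


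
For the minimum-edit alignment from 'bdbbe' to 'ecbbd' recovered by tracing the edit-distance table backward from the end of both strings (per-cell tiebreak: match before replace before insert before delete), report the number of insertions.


Edit distance = 3. Backtracking from cell (5, 5) with preference match > replace > insert > delete,
then listing the resulting alignment 'bdbbe' -> 'ecbbd' left to right:
  Step 1: replace b->e
  Step 2: replace d->c
  Step 3: keep 'b'
  Step 4: keep 'b'
  Step 5: replace e->d
Total insertions: 0

0


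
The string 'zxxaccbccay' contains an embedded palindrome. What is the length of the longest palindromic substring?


Scanning 'zxxaccbccay' for palindromic substrings.
Substring at positions 3-9: 'accbcca'.
Check: reverse('accbcca') = 'accbcca' -> palindrome confirmed.
Neighbouring characters ('x' / 'y') break symmetry, so it cannot extend further.
No longer palindromic substring exists; longest length = 7

7


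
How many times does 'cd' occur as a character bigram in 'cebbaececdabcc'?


Scanning 'cebbaececdabcc' for bigram 'cd':
  Position 0: 'ce' -> no
  Position 1: 'eb' -> no
  Position 2: 'bb' -> no
  Position 3: 'ba' -> no
  Position 4: 'ae' -> no
  Position 5: 'ec' -> no
  Position 6: 'ce' -> no
  Position 7: 'ec' -> no
  Position 8: 'cd' -> MATCH
  Position 9: 'da' -> no
  Position 10: 'ab' -> no
  Position 11: 'bc' -> no
  Position 12: 'cc' -> no
Total matches: 1

1


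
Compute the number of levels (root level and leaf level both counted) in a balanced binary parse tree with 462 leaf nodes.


In a balanced binary tree with n leaves the deepest leaf is ceil(log2(n)) edges below the root,
so counting node levels inclusive of root and leaves gives ceil(log2(n)) + 1 levels.
log2(462) = 8.8517
ceil(8.8517) = 9
levels = 9 + 1 = 10

10


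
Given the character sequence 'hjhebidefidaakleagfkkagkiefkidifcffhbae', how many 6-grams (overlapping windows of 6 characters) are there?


String 'hjhebidefidaakleagfkkagkiefkidifcffhbae' has length L = 39.
Number of overlapping n-grams = L - n + 1
Substituting: 39 - 6 + 1 = 34

34


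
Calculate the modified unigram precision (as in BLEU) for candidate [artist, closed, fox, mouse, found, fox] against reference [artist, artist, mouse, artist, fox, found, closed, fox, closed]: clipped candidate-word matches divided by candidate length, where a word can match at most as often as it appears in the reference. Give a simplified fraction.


Reference word counts: {'artist': 3, 'closed': 2, 'found': 1, 'fox': 2, 'mouse': 1}
Checking each candidate word (with clipping):
  'artist' -> in reference (ref count 3, used 1/3) -> match (matches: 1)
  'closed' -> in reference (ref count 2, used 1/2) -> match (matches: 2)
  'fox' -> in reference (ref count 2, used 1/2) -> match (matches: 3)
  'mouse' -> in reference (ref count 1, used 1/1) -> match (matches: 4)
  'found' -> in reference (ref count 1, used 1/1) -> match (matches: 5)
  'fox' -> in reference (ref count 2, used 2/2) -> match (matches: 6)
Clipped matches: 6, Candidate length: 6
Precision = 6/6 = 1

1


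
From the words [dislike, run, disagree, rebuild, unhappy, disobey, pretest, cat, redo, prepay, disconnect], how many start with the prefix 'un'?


Checking each word for prefix 'un':
  'dislike' -> no (count: 0)
  'run' -> no (count: 0)
  'disagree' -> no (count: 0)
  'rebuild' -> no (count: 0)
  'unhappy' -> YES, starts with 'un' (count: 1)
  'disobey' -> no (count: 1)
  'pretest' -> no (count: 1)
  'cat' -> no (count: 1)
  'redo' -> no (count: 1)
  'prepay' -> no (count: 1)
  'disconnect' -> no (count: 1)
Total with prefix 'un': 1

1


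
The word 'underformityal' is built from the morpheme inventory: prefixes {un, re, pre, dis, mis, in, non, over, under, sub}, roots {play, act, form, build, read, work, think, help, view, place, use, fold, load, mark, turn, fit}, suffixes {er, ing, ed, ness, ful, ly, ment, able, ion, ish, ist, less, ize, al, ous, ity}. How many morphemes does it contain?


Segmenting 'underformityal' against the inventory:
  'under' -> prefix (morpheme 1)
  'form' -> root (morpheme 2)
  'ity' -> suffix (morpheme 3)
  'al' -> suffix (morpheme 4)
Total morphemes: 4

4


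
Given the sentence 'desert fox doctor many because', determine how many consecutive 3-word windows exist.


Word trigrams from [5] words:
  Trigram 1: (desert fox doctor)
  Trigram 2: (fox doctor many)
  Trigram 3: (doctor many because)
Total word trigrams: 5 - 2 = 3

3


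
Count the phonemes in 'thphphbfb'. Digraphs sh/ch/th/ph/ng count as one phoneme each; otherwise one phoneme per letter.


Parsing 'thphphbfb' greedily, digraphs first:
  'th' -> digraph (1 consonant phoneme) (phonemes so far: 1)
  'ph' -> digraph (1 consonant phoneme) (phonemes so far: 2)
  'ph' -> digraph (1 consonant phoneme) (phonemes so far: 3)
  'b' -> consonant phoneme (phonemes so far: 4)
  'f' -> consonant phoneme (phonemes so far: 5)
  'b' -> consonant phoneme (phonemes so far: 6)
Total phonemes: 6

6


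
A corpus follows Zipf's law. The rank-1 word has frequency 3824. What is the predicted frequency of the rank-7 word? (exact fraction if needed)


Zipf's law: freq(rank) = f1 / rank
f1 = 3824, rank = 7
freq = 3824 / 7
GCD(3824, 7) = 1
Simplified: 3824/7

3824/7


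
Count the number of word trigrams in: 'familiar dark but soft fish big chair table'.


Word trigrams from [8] words:
  Trigram 1: (familiar dark but)
  Trigram 2: (dark but soft)
  Trigram 3: (but soft fish)
  Trigram 4: (soft fish big)
  Trigram 5: (fish big chair)
  Trigram 6: (big chair table)
Total word trigrams: 8 - 2 = 6

6


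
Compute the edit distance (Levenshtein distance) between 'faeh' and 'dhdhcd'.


Building DP table for s1='faeh' (len 4) and s2='dhdhcd' (len 6):
       d  h  d  h  c  d
    0  1  2  3  4  5  6
  f 1  1  2  3  4  5  6
  a 2  2  2  3  4  5  6
  e 3  3  3  3  4  5  6
  h 4  4  3  4  3  4  5
Edit distance = dp[4][6] = 5

5


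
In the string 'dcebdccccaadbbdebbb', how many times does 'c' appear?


Scanning 'dcebdccccaadbbdebbb' for 'c':
  Position 1: 'c' -> MATCH (count: 1)
  Position 5: 'c' -> MATCH (count: 2)
  Position 6: 'c' -> MATCH (count: 3)
  Position 7: 'c' -> MATCH (count: 4)
  Position 8: 'c' -> MATCH (count: 5)
Total occurrences of 'c': 5

5


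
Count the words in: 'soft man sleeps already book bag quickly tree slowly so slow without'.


Counting words by splitting on spaces:
  Word 1: 'soft'
  Word 2: 'man'
  Word 3: 'sleeps'
  Word 4: 'already'
  Word 5: 'book'
  Word 6: 'bag'
  Word 7: 'quickly'
  Word 8: 'tree'
  Word 9: 'slowly'
  Word 10: 'so'
  Word 11: 'slow'
  Word 12: 'without'
Total words: 12

12


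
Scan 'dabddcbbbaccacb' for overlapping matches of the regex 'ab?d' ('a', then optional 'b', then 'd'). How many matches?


Pattern: ab?d means 'a', then optional 'b', then 'd'.
Scanning 'dabddcbbbaccacb' position-by-position:
  Pos 0: window 'dab' -> no
  Pos 1: window 'abd' -> MATCH
  Pos 2: window 'bdd' -> no
  Pos 3: window 'ddc' -> no
  Pos 4: window 'dcb' -> no
  Pos 5: window 'cbb' -> no
  Pos 6: window 'bbb' -> no
  Pos 7: window 'bba' -> no
  Pos 8: window 'bac' -> no
  Pos 9: window 'acc' -> no
  Pos 10: window 'cca' -> no
  Pos 11: window 'cac' -> no
  Pos 12: window 'acb' -> no
  Pos 13: window 'cb' -> no
  Pos 14: window 'b' -> no
Total matches: 1

1


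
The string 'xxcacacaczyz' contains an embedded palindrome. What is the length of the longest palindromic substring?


Scanning 'xxcacacaczyz' for palindromic substrings.
Substring at positions 2-8: 'cacacac'.
Check: reverse('cacacac') = 'cacacac' -> palindrome confirmed.
Neighbouring characters ('x' / 'z') break symmetry, so it cannot extend further.
No longer palindromic substring exists; longest length = 7

7


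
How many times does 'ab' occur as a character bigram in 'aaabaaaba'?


Scanning 'aaabaaaba' for bigram 'ab':
  Position 0: 'aa' -> no
  Position 1: 'aa' -> no
  Position 2: 'ab' -> MATCH
  Position 3: 'ba' -> no
  Position 4: 'aa' -> no
  Position 5: 'aa' -> no
  Position 6: 'ab' -> MATCH
  Position 7: 'ba' -> no
Total matches: 2

2


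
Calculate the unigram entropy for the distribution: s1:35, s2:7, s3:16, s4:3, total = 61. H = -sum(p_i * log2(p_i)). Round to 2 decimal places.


Computing entropy H = -sum(p_i * log2(p_i)):
  s1: p = 35/61 = 0.5738, -p*log2(p) = 0.4599
  s2: p = 7/61 = 0.1148, -p*log2(p) = 0.3584
  s3: p = 16/61 = 0.2623, -p*log2(p) = 0.5064
  s4: p = 3/61 = 0.0492, -p*log2(p) = 0.2137
H = sum of terms = 1.5384
Rounded to 2 decimals: 1.54

1.54


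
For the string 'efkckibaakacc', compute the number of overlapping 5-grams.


String 'efkckibaakacc' has length L = 13.
Number of overlapping n-grams = L - n + 1
Substituting: 13 - 5 + 1 = 9

9


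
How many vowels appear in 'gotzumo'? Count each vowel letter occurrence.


Scanning each character of 'gotzumo':
  Position 1: 'g' -> consonant (running count: 0)
  Position 2: 'o' -> vowel (running count: 1)
  Position 3: 't' -> consonant (running count: 1)
  Position 4: 'z' -> consonant (running count: 1)
  Position 5: 'u' -> vowel (running count: 2)
  Position 6: 'm' -> consonant (running count: 2)
  Position 7: 'o' -> vowel (running count: 3)
Total vowels: 3

3


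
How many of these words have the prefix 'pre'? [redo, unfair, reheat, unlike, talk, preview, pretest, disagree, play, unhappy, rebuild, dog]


Checking each word for prefix 'pre':
  'redo' -> no (count: 0)
  'unfair' -> no (count: 0)
  'reheat' -> no (count: 0)
  'unlike' -> no (count: 0)
  'talk' -> no (count: 0)
  'preview' -> YES, starts with 'pre' (count: 1)
  'pretest' -> YES, starts with 'pre' (count: 2)
  'disagree' -> no (count: 2)
  'play' -> no (count: 2)
  'unhappy' -> no (count: 2)
  'rebuild' -> no (count: 2)
  'dog' -> no (count: 2)
Total with prefix 'pre': 2

2


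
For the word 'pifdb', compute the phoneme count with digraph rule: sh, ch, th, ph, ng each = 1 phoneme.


Parsing 'pifdb' greedily, digraphs first:
  'p' -> consonant phoneme (phonemes so far: 1)
  'i' -> vowel phoneme (phonemes so far: 2)
  'f' -> consonant phoneme (phonemes so far: 3)
  'd' -> consonant phoneme (phonemes so far: 4)
  'b' -> consonant phoneme (phonemes so far: 5)
Total phonemes: 5

5


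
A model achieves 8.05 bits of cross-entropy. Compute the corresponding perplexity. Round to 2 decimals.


Perplexity formula: PP = 2^H
H = 8.05
PP = 2^8.05
Decompose: 2^8.05 = 2^8 * 2^0.05
2^8 = 256, 2^0.05 ~ 1.0352649
PP ~ 256 * 1.0352649 = 265.0278144
Rounded to 2 decimals: 265.03

265.03


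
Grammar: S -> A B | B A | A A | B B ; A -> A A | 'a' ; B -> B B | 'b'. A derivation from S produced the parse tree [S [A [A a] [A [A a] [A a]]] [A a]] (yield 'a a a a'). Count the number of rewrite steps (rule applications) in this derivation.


Every bracketed nonterminal node [X ...] in the tree is produced by exactly one rule application.
Reading the tree off as a leftmost derivation:
  Step 1: S  =>  A A   (applied S -> A A)
  Step 2: A A  =>  A A A   (applied A -> A A)
  Step 3: A A A  =>  a A A   (applied A -> a)
  Step 4: a A A  =>  a A A A   (applied A -> A A)
  Step 5: a A A A  =>  a a A A   (applied A -> a)
  Step 6: a a A A  =>  a a a A   (applied A -> a)
  Step 7: a a a A  =>  a a a a   (applied A -> a)
Final yield: a a a a
Total rewrite steps: 7

7


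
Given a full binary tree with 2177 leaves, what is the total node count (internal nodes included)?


Leaf nodes (terminals): 2177
Internal nodes = n - 1 = 2177 - 1 = 2176
Total = leaves + internal = 2177 + 2176 = 4353

4353


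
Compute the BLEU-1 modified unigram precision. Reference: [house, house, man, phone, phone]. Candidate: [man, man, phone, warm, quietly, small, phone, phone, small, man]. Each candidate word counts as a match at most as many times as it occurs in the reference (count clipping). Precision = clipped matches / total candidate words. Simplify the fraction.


Reference word counts: {'house': 2, 'man': 1, 'phone': 2}
Checking each candidate word (with clipping):
  'man' -> in reference (ref count 1, used 1/1) -> match (matches: 1)
  'man' -> ref count 1 already used up (1/1) -> clipped, no match (matches: 1)
  'phone' -> in reference (ref count 2, used 1/2) -> match (matches: 2)
  'warm' -> not in reference -> no match (matches: 2)
  'quietly' -> not in reference -> no match (matches: 2)
  'small' -> not in reference -> no match (matches: 2)
  'phone' -> in reference (ref count 2, used 2/2) -> match (matches: 3)
  'phone' -> ref count 2 already used up (2/2) -> clipped, no match (matches: 3)
  'small' -> not in reference -> no match (matches: 3)
  'man' -> ref count 1 already used up (1/1) -> clipped, no match (matches: 3)
Clipped matches: 3, Candidate length: 10
Precision = 3/10

3/10


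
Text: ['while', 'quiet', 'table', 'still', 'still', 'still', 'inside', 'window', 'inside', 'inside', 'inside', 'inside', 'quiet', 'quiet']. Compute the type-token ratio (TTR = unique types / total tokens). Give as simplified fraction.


Tokens: 14
Unique types: ('inside', 'quiet', 'still', 'table', 'while', 'window') = 6
TTR = 6/14
Simplify: divide both by 2 -> 3/7
TTR = 3/7

3/7


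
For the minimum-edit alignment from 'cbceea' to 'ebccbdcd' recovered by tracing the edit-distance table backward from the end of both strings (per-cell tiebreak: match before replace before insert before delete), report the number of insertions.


Edit distance = 6. Backtracking from cell (6, 8) with preference match > replace > insert > delete,
then listing the resulting alignment 'cbceea' -> 'ebccbdcd' left to right:
  Step 1: replace c->e
  Step 2: keep 'b'
  Step 3: insert 'c' [insertion #1]
  Step 4: keep 'c'
  Step 5: insert 'b' [insertion #2]
  Step 6: replace e->d
  Step 7: replace e->c
  Step 8: replace a->d
Total insertions: 2

2


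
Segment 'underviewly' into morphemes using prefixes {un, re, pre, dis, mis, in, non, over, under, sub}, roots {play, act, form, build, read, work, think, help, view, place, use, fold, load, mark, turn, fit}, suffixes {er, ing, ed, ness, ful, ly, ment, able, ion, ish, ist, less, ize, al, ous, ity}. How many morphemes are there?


Segmenting 'underviewly' against the inventory:
  'under' -> prefix (morpheme 1)
  'view' -> root (morpheme 2)
  'ly' -> suffix (morpheme 3)
Total morphemes: 3

3


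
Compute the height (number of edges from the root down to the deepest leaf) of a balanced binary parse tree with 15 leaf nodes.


In a balanced binary tree with n leaves the deepest leaf is ceil(log2(n)) edges below the root.
log2(15) = 3.9069
ceil(3.9069) = 4
height (edges) = 4

4


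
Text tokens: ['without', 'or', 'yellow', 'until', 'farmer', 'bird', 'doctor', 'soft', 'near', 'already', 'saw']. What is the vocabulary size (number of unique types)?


Listing all tokens and tracking unique types:
  Token 1: 'without' -> NEW (unique so far: 1)
  Token 2: 'or' -> NEW (unique so far: 2)
  Token 3: 'yellow' -> NEW (unique so far: 3)
  Token 4: 'until' -> NEW (unique so far: 4)
  Token 5: 'farmer' -> NEW (unique so far: 5)
  Token 6: 'bird' -> NEW (unique so far: 6)
  Token 7: 'doctor' -> NEW (unique so far: 7)
  Token 8: 'soft' -> NEW (unique so far: 8)
  Token 9: 'near' -> NEW (unique so far: 9)
  Token 10: 'already' -> NEW (unique so far: 10)
  Token 11: 'saw' -> NEW (unique so far: 11)
Unique types: ('already', 'bird', 'doctor', 'farmer', 'near', 'or', 'saw', 'soft', 'until', 'without', 'yellow')
Vocabulary size: 11

11


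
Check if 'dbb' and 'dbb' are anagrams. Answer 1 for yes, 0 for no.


Sort characters of 'dbb': 'bbd'
Sort characters of 'dbb': 'bbd'
Sorted forms match -> they ARE anagrams
Result: 1

1


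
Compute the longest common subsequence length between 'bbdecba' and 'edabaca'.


DP table for LCS of 'bbdecba' and 'edabaca':
       e  d  a  b  a  c  a
    0  0  0  0  0  0  0  0
  b 0  0  0  0  1  1  1  1
  b 0  0  0  0  1  1  1  1
  d 0  0  1  1  1  1  1  1
  e 0  1  1  1  1  1  1  1
  c 0  1  1  1  1  1  2  2
  b 0  1  1  1  2  2  2  2
  a 0  1  1  2  2  3  3  3
LCS: 'bca'
LCS length = 3

3


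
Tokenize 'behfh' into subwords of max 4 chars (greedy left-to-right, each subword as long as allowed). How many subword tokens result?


'behfh' has 5 characters.
Chunking with max size 4:
  Chunk 1: 'behf' (positions 0-3)
  Chunk 2: 'h' (positions 4-4)
Total chunks: ceil(5 / 4) = 2

2


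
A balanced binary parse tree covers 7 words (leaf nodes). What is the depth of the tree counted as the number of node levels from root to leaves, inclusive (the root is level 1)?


In a balanced binary tree with n leaves the deepest leaf is ceil(log2(n)) edges below the root,
so counting node levels inclusive of root and leaves gives ceil(log2(n)) + 1 levels.
log2(7) = 2.8074
ceil(2.8074) = 3
levels = 3 + 1 = 4

4


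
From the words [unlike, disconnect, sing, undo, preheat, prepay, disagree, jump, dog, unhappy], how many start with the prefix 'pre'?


Checking each word for prefix 'pre':
  'unlike' -> no (count: 0)
  'disconnect' -> no (count: 0)
  'sing' -> no (count: 0)
  'undo' -> no (count: 0)
  'preheat' -> YES, starts with 'pre' (count: 1)
  'prepay' -> YES, starts with 'pre' (count: 2)
  'disagree' -> no (count: 2)
  'jump' -> no (count: 2)
  'dog' -> no (count: 2)
  'unhappy' -> no (count: 2)
Total with prefix 'pre': 2

2


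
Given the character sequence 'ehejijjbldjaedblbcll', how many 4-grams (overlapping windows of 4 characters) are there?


String 'ehejijjbldjaedblbcll' has length L = 20.
Number of overlapping n-grams = L - n + 1
Substituting: 20 - 4 + 1 = 17

17


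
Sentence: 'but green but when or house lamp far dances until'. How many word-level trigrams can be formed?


Word trigrams from [10] words:
  Trigram 1: (but green but)
  Trigram 2: (green but when)
  Trigram 3: (but when or)
  Trigram 4: (when or house)
  Trigram 5: (or house lamp)
  Trigram 6: (house lamp far)
  Trigram 7: (lamp far dances)
  Trigram 8: (far dances until)
Total word trigrams: 10 - 2 = 8

8


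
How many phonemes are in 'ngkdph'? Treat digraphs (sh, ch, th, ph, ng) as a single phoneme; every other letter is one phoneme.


Parsing 'ngkdph' greedily, digraphs first:
  'ng' -> digraph (1 consonant phoneme) (phonemes so far: 1)
  'k' -> consonant phoneme (phonemes so far: 2)
  'd' -> consonant phoneme (phonemes so far: 3)
  'ph' -> digraph (1 consonant phoneme) (phonemes so far: 4)
Total phonemes: 4

4


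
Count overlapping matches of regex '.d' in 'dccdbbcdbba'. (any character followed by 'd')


Pattern: .d means any character followed by 'd'.
Scanning 'dccdbbcdbba' position-by-position:
  Pos 0: window 'dc' -> no
  Pos 1: window 'cc' -> no
  Pos 2: window 'cd' -> MATCH
  Pos 3: window 'db' -> no
  Pos 4: window 'bb' -> no
  Pos 5: window 'bc' -> no
  Pos 6: window 'cd' -> MATCH
  Pos 7: window 'db' -> no
  Pos 8: window 'bb' -> no
  Pos 9: window 'ba' -> no
  Pos 10: window 'a' -> no
Total matches: 2

2


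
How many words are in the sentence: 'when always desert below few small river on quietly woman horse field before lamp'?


Counting words by splitting on spaces:
  Word 1: 'when'
  Word 2: 'always'
  Word 3: 'desert'
  Word 4: 'below'
  Word 5: 'few'
  Word 6: 'small'
  Word 7: 'river'
  Word 8: 'on'
  Word 9: 'quietly'
  Word 10: 'woman'
  Word 11: 'horse'
  Word 12: 'field'
  Word 13: 'before'
  Word 14: 'lamp'
Total words: 14

14


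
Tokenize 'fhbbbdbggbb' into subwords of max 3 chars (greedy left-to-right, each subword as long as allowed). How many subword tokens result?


'fhbbbdbggbb' has 11 characters.
Chunking with max size 3:
  Chunk 1: 'fhb' (positions 0-2)
  Chunk 2: 'bbd' (positions 3-5)
  Chunk 3: 'bgg' (positions 6-8)
  Chunk 4: 'bb' (positions 9-10)
Total chunks: ceil(11 / 3) = 4

4


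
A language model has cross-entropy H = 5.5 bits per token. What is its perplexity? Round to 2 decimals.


Perplexity formula: PP = 2^H
H = 5.5
PP = 2^5.5
Decompose: 2^5.5 = 2^5 * 2^0.5 = 2^5 * sqrt(2)
2^5 = 32, sqrt(2) ~ 1.4142136
PP ~ 32 * 1.4142136 = 45.2548352
Rounded to 2 decimals: 45.25

45.25


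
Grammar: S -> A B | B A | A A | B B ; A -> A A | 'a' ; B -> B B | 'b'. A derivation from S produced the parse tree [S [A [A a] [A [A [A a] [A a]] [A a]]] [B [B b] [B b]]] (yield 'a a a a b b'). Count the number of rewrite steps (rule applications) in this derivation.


Every bracketed nonterminal node [X ...] in the tree is produced by exactly one rule application.
Reading the tree off as a leftmost derivation:
  Step 1: S  =>  A B   (applied S -> A B)
  Step 2: A B  =>  A A B   (applied A -> A A)
  Step 3: A A B  =>  a A B   (applied A -> a)
  Step 4: a A B  =>  a A A B   (applied A -> A A)
  Step 5: a A A B  =>  a A A A B   (applied A -> A A)
  Step 6: a A A A B  =>  a a A A B   (applied A -> a)
  Step 7: a a A A B  =>  a a a A B   (applied A -> a)
  Step 8: a a a A B  =>  a a a a B   (applied A -> a)
  Step 9: a a a a B  =>  a a a a B B   (applied B -> B B)
  Step 10: a a a a B B  =>  a a a a b B   (applied B -> b)
  Step 11: a a a a b B  =>  a a a a b b   (applied B -> b)
Final yield: a a a a b b
Total rewrite steps: 11

11


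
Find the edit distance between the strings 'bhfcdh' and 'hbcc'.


Building DP table for s1='bhfcdh' (len 6) and s2='hbcc' (len 4):
       h  b  c  c
    0  1  2  3  4
  b 1  1  1  2  3
  h 2  1  2  2  3
  f 3  2  2  3  3
  c 4  3  3  2  3
  d 5  4  4  3  3
  h 6  5  5  4  4
Edit distance = dp[6][4] = 4

4


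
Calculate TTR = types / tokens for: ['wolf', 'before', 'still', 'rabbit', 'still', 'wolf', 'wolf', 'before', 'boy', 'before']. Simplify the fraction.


Tokens: 10
Unique types: ('before', 'boy', 'rabbit', 'still', 'wolf') = 5
TTR = 5/10
Simplify: divide both by 5 -> 1/2
TTR = 1/2

1/2


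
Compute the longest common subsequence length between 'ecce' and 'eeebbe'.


DP table for LCS of 'ecce' and 'eeebbe':
       e  e  e  b  b  e
    0  0  0  0  0  0  0
  e 0  1  1  1  1  1  1
  c 0  1  1  1  1  1  1
  c 0  1  1  1  1  1  1
  e 0  1  2  2  2  2  2
LCS: 'ee'
LCS length = 2

2


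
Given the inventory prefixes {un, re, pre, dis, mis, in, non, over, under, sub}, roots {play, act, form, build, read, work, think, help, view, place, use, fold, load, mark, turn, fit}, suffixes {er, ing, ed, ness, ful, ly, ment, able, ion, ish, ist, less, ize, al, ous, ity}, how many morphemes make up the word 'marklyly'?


Segmenting 'marklyly' against the inventory:
  'mark' -> root (morpheme 1)
  'ly' -> suffix (morpheme 2)
  'ly' -> suffix (morpheme 3)
Total morphemes: 3

3


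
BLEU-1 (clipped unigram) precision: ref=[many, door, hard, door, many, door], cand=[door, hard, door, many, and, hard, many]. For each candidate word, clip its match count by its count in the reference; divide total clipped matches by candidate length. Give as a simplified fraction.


Reference word counts: {'door': 3, 'hard': 1, 'many': 2}
Checking each candidate word (with clipping):
  'door' -> in reference (ref count 3, used 1/3) -> match (matches: 1)
  'hard' -> in reference (ref count 1, used 1/1) -> match (matches: 2)
  'door' -> in reference (ref count 3, used 2/3) -> match (matches: 3)
  'many' -> in reference (ref count 2, used 1/2) -> match (matches: 4)
  'and' -> not in reference -> no match (matches: 4)
  'hard' -> ref count 1 already used up (1/1) -> clipped, no match (matches: 4)
  'many' -> in reference (ref count 2, used 2/2) -> match (matches: 5)
Clipped matches: 5, Candidate length: 7
Precision = 5/7

5/7


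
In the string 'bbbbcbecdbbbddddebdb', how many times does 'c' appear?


Scanning 'bbbbcbecdbbbddddebdb' for 'c':
  Position 4: 'c' -> MATCH (count: 1)
  Position 7: 'c' -> MATCH (count: 2)
Total occurrences of 'c': 2

2


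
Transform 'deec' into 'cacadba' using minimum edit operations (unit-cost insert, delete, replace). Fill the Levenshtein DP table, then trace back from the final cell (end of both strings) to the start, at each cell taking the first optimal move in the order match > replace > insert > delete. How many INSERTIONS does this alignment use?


Edit distance = 7. Backtracking from cell (4, 7) with preference match > replace > insert > delete,
then listing the resulting alignment 'deec' -> 'cacadba' left to right:
  Step 1: insert 'c' [insertion #1]
  Step 2: insert 'a' [insertion #2]
  Step 3: insert 'c' [insertion #3]
  Step 4: replace d->a
  Step 5: replace e->d
  Step 6: replace e->b
  Step 7: replace c->a
Total insertions: 3

3


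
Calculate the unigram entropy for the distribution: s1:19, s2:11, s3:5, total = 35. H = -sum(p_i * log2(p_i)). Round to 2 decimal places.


Computing entropy H = -sum(p_i * log2(p_i)):
  s1: p = 19/35 = 0.5429, -p*log2(p) = 0.4785
  s2: p = 11/35 = 0.3143, -p*log2(p) = 0.5248
  s3: p = 5/35 = 0.1429, -p*log2(p) = 0.4011
H = sum of terms = 1.4044
Rounded to 2 decimals: 1.40

1.40


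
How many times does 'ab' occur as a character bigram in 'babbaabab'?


Scanning 'babbaabab' for bigram 'ab':
  Position 0: 'ba' -> no
  Position 1: 'ab' -> MATCH
  Position 2: 'bb' -> no
  Position 3: 'ba' -> no
  Position 4: 'aa' -> no
  Position 5: 'ab' -> MATCH
  Position 6: 'ba' -> no
  Position 7: 'ab' -> MATCH
Total matches: 3

3


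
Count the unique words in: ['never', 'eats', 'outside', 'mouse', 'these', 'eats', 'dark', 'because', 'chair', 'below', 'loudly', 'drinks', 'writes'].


Listing all tokens and tracking unique types:
  Token 1: 'never' -> NEW (unique so far: 1)
  Token 2: 'eats' -> NEW (unique so far: 2)
  Token 3: 'outside' -> NEW (unique so far: 3)
  Token 4: 'mouse' -> NEW (unique so far: 4)
  Token 5: 'these' -> NEW (unique so far: 5)
  Token 6: 'eats' -> duplicate (unique so far: 5)
  Token 7: 'dark' -> NEW (unique so far: 6)
  Token 8: 'because' -> NEW (unique so far: 7)
  Token 9: 'chair' -> NEW (unique so far: 8)
  Token 10: 'below' -> NEW (unique so far: 9)
  Token 11: 'loudly' -> NEW (unique so far: 10)
  Token 12: 'drinks' -> NEW (unique so far: 11)
  Token 13: 'writes' -> NEW (unique so far: 12)
Unique types: ('because', 'below', 'chair', 'dark', 'drinks', 'eats', 'loudly', 'mouse', 'never', 'outside', 'these', 'writes')
Vocabulary size: 12

12
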